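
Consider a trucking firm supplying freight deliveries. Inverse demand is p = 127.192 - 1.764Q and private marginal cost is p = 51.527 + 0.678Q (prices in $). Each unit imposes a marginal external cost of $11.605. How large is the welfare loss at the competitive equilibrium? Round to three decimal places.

DWL = $27.575

Market equilibrium (private): 51.527 + 0.678Q = 127.192 - 1.764Q → Q_m = 30.9848.
Social marginal cost = private MC + MEC = 63.132 + 0.678Q.
Set SMC = demand: 63.132 + 0.678Q = 127.192 - 1.764Q → Q* = 26.2326.
The welfare-loss triangle has base |Q_m − Q*| and height MEC(Q_m) (the vertical gap between SMC and demand is zero at Q* and MEC at Q_m).
DWL = ½ × 4.7522 × 11.6050 = 27.5746.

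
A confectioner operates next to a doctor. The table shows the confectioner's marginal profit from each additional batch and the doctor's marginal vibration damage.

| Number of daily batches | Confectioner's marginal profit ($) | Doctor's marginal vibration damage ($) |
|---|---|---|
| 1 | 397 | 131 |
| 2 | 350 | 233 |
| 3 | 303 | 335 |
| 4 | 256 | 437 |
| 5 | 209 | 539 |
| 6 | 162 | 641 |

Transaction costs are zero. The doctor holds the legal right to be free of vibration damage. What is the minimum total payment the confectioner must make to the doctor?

Efficient level: marginal profit ≥ marginal vibration damage through level 2, so k* = 2.
With the doctor holding the right, the confectioner must at least compensate total damage at k*: 131 + 233 = 364.

$364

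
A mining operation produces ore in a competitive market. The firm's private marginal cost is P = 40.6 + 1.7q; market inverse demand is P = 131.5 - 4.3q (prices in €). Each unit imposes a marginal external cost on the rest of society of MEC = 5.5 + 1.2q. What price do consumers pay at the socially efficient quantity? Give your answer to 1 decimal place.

P = €80.5

Social marginal cost = private MC + MEC = 46.1 + 2.9q.
Set SMC = demand: 46.1 + 2.9q = 131.5 - 4.3q → q* = 11.8611.
Consumer price on the demand curve at q*: 131.5 − 4.3×11.8611 = 80.4973.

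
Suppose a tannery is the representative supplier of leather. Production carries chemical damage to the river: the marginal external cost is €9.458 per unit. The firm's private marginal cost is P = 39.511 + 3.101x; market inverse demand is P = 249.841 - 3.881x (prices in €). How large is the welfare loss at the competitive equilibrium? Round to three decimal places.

DWL = €6.406

Market equilibrium (private): 39.511 + 3.101x = 249.841 - 3.881x → x_m = 30.1246.
Social marginal cost = private MC + MEC = 48.969 + 3.101x.
Set SMC = demand: 48.969 + 3.101x = 249.841 - 3.881x → x* = 28.7700.
Height of the DWL triangle at x_m is SMC(x_m) − demand(x_m) = MEC(x_m) = 9.4580.
DWL = ½ × 1.3546 × 9.4580 = 6.4059.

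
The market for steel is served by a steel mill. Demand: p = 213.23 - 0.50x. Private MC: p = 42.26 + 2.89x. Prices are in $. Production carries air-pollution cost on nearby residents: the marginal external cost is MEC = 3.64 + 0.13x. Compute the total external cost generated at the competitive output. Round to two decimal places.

$348.91

Market equilibrium (private): 42.26 + 2.89x = 213.23 - 0.50x → x_m = 50.4336.
Total external cost = ∫₀^{x_m} (3.64 + 0.13x) dx = 3.64×50.4336 + ½×0.13×50.4336² = 348.9089.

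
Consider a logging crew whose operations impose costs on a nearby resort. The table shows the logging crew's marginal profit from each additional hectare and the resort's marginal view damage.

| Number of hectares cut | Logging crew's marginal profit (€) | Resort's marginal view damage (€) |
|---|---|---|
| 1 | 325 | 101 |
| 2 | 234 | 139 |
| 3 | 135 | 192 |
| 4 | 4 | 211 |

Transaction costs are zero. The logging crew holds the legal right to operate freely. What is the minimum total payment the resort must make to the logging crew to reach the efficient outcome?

Left alone the logging crew would choose level 4 (marginal profit stays positive).
Efficient level: k* = 2 (marginal profit ≥ marginal view damage through 2).
The resort must at least cover the logging crew's forgone profit from cutting 4→2: 135 + 4 = 139.

€139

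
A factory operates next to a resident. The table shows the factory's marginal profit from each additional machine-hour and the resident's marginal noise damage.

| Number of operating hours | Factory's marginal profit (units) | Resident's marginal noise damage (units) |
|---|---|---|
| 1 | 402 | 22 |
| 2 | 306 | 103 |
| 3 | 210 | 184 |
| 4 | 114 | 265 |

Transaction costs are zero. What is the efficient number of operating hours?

Bargaining reaches the level where marginal profit last exceeds marginal noise damage.
That holds through level 3 (210 ≥ 184) but not at 4 (114 < 265).

3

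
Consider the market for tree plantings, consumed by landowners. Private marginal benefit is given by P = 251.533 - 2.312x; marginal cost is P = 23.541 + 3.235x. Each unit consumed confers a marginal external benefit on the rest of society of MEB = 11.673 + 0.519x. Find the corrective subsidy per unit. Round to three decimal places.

subsidy = 36.412 per unit

Social marginal benefit = demand + MEB = 263.206 - 1.793x.
Set SMB = MC: 263.206 - 1.793x = 23.541 + 3.235x → x* = 47.6661.
The Pigouvian subsidy equals MEB at x*: 11.673 + 0.519×47.6661 = 36.4117.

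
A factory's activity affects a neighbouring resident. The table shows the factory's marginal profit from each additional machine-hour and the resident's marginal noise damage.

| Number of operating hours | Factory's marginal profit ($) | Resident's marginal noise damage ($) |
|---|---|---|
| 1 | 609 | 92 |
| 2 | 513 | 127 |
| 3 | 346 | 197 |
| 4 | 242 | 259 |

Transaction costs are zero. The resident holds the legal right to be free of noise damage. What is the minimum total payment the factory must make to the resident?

Efficient level: marginal profit ≥ marginal noise damage through level 3, so k* = 3.
With the resident holding the right, the factory must at least compensate total damage at k*: 92 + 127 + 197 = 416.

$416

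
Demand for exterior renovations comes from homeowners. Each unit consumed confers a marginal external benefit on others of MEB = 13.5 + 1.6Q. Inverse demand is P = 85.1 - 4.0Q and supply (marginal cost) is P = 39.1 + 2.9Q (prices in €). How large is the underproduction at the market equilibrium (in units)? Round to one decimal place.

Market equilibrium (private): 39.1 + 2.9Q = 85.1 - 4.0Q → Q_m = 6.6667.
Social marginal benefit = demand + MEB = 98.6 - 2.4Q.
Set SMB = MC: 98.6 - 2.4Q = 39.1 + 2.9Q → Q* = 11.2264.
Gap = |6.6667 − 11.2264| = 4.5597.

4.6 units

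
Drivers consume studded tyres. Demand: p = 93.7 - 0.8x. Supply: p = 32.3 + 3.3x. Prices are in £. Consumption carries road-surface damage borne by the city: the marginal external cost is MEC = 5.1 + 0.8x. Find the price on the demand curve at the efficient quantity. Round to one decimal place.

Social marginal benefit = demand − MEC = 88.6 - 1.6x.
Set SMB = MC: 88.6 - 1.6x = 32.3 + 3.3x → x* = 11.4898.
Consumer price on the demand curve at x*: 93.7 − 0.8×11.4898 = 84.5082.

P = £84.5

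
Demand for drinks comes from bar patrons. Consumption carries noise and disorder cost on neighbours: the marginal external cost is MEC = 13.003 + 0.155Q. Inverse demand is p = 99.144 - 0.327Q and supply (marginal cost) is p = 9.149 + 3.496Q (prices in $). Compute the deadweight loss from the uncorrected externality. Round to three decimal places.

Market equilibrium (private): 9.149 + 3.496Q = 99.144 - 0.327Q → Q_m = 23.5404.
Social marginal benefit = demand − MEC = 86.141 - 0.482Q.
Set SMB = MC: 86.141 - 0.482Q = 9.149 + 3.496Q → Q* = 19.3544.
The loss is the area between SMB and MC from Q* to Q_m; with linear curves that's a triangle of height MEC(Q_m).
DWL = ½ × 4.1860 × 16.6518 = 34.8522.

DWL = $34.852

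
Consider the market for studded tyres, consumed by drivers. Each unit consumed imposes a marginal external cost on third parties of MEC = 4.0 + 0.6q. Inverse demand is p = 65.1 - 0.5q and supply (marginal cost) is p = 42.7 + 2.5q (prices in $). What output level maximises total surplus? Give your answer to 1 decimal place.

Social marginal benefit = demand − MEC = 61.1 - 1.1q.
Set SMB = MC: 61.1 - 1.1q = 42.7 + 2.5q → q* = 5.1111.

q* = 5.1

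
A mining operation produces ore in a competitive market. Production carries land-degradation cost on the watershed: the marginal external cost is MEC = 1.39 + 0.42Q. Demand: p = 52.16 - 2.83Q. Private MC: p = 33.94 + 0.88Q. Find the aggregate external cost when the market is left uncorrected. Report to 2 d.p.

11.89

Market equilibrium (private): 33.94 + 0.88Q = 52.16 - 2.83Q → Q_m = 4.9111.
Total external cost = ∫₀^{Q_m} (1.39 + 0.42Q) dQ = 1.39×4.9111 + ½×0.42×4.9111² = 11.8914.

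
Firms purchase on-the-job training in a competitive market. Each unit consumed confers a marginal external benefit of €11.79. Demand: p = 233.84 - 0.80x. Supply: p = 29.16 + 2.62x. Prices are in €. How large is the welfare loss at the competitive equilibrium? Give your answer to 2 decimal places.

DWL = €20.32

Market equilibrium (private): 29.16 + 2.62x = 233.84 - 0.80x → x_m = 59.8480.
Social marginal benefit = demand + MEB = 245.63 - 0.80x.
Set SMB = MC: 245.63 - 0.80x = 29.16 + 2.62x → x* = 63.2953.
Height of the DWL triangle at x_m is SMB(x_m) − MC(x_m) = MEB(x_m) = 11.7900.
DWL = ½ × 3.4473 × 11.7900 = 20.3218.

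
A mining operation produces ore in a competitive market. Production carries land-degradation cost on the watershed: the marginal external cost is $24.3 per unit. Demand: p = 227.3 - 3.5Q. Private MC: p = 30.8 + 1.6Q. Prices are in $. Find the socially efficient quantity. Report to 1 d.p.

Social marginal cost = private MC + MEC = 55.1 + 1.6Q.
Set SMC = demand: 55.1 + 1.6Q = 227.3 - 3.5Q → Q* = 33.7647.

Q* = 33.8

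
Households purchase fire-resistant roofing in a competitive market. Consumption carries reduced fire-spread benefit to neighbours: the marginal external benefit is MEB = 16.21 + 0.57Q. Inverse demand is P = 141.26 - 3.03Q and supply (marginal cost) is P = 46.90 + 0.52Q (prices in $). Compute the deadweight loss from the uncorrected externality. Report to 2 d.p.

Market equilibrium (private): 46.90 + 0.52Q = 141.26 - 3.03Q → Q_m = 26.5803.
Social marginal benefit = demand + MEB = 157.47 - 2.46Q.
Set SMB = MC: 157.47 - 2.46Q = 46.90 + 0.52Q → Q* = 37.1040.
Height of the DWL triangle at Q_m is SMB(Q_m) − MC(Q_m) = MEB(Q_m) = 31.3608.
DWL = ½ × 10.5237 × 31.3608 = 165.0158.

DWL = $165.02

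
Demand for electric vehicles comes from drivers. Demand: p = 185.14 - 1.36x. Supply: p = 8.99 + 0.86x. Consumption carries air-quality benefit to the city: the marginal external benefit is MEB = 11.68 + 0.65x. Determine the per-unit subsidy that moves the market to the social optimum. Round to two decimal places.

Social marginal benefit = demand + MEB = 196.82 - 0.71x.
Set SMB = MC: 196.82 - 0.71x = 8.99 + 0.86x → x* = 119.6369.
The Pigouvian subsidy equals MEB at x*: 11.68 + 0.65×119.6369 = 89.4440.

subsidy = 89.44 per unit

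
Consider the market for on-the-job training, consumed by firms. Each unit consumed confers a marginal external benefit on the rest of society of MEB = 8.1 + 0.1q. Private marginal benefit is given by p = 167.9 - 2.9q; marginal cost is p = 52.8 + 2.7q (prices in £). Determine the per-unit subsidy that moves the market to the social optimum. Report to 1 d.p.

subsidy = £10.3 per unit

Social marginal benefit = demand + MEB = 176.0 - 2.8q.
Set SMB = MC: 176.0 - 2.8q = 52.8 + 2.7q → q* = 22.4000.
The Pigouvian subsidy equals MEB at q*: 8.1 + 0.1×22.4000 = 10.3400.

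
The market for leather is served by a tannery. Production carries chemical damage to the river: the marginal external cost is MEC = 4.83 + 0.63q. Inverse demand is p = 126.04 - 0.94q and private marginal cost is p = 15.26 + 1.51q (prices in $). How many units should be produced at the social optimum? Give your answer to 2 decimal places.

q* = 34.40

Social marginal cost = private MC + MEC = 20.09 + 2.14q.
Set SMC = demand: 20.09 + 2.14q = 126.04 - 0.94q → q* = 34.3994.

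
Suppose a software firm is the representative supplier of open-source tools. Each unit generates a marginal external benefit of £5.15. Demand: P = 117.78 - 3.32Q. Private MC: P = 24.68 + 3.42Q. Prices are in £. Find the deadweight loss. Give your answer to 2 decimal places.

DWL = £1.97

Market equilibrium (private): 24.68 + 3.42Q = 117.78 - 3.32Q → Q_m = 13.8131.
Social marginal cost = private MC − MEB = 19.53 + 3.42Q.
Set SMC = demand: 19.53 + 3.42Q = 117.78 - 3.32Q → Q* = 14.5772.
Between Q* and Q_m the wedge demand − SMC runs linearly from 0 to MEB(Q_m), so the loss is a triangle.
DWL = ½ × 0.7641 × 5.1500 = 1.9676.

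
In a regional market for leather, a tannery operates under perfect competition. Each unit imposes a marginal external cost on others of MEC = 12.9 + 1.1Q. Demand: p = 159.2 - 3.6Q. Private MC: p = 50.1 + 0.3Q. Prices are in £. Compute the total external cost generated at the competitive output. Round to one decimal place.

Market equilibrium (private): 50.1 + 0.3Q = 159.2 - 3.6Q → Q_m = 27.9744.
Total external cost = ∫₀^{Q_m} (12.9 + 1.1Q) dQ = 12.9×27.9744 + ½×1.1×27.9744² = 791.2816.

£791.3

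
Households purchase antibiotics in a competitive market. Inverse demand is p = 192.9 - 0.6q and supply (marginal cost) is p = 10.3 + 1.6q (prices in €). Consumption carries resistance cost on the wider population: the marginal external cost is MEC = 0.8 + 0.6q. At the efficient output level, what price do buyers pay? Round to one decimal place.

P = €153.9

Social marginal benefit = demand − MEC = 192.1 - 1.2q.
Set SMB = MC: 192.1 - 1.2q = 10.3 + 1.6q → q* = 64.9286.
Consumer price on the demand curve at q*: 192.9 − 0.6×64.9286 = 153.9428.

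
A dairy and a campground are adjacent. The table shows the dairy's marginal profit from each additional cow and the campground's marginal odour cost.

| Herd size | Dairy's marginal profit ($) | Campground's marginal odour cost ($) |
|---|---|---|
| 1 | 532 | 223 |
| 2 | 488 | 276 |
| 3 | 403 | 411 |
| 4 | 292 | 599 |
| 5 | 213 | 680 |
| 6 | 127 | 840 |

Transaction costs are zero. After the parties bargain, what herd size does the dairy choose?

2

Bargaining reaches the level where marginal profit last exceeds marginal odour cost.
That holds through level 2 (488 ≥ 276) but not at 3 (403 < 411).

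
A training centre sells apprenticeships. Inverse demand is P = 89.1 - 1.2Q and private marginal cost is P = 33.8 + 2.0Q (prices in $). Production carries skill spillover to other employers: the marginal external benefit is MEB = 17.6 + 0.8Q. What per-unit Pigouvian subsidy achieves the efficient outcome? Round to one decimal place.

Social marginal cost = private MC − MEB = 16.2 + 1.2Q.
Set SMC = demand: 16.2 + 1.2Q = 89.1 - 1.2Q → Q* = 30.3750.
The Pigouvian subsidy equals MEB at Q*: 17.6 + 0.8×30.3750 = 41.9000.

subsidy = $41.9 per unit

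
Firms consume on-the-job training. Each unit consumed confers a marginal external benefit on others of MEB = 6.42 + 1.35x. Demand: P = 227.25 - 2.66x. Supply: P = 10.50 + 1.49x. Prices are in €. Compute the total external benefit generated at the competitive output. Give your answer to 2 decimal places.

€2176.61

Market equilibrium (private): 10.50 + 1.49x = 227.25 - 2.66x → x_m = 52.2289.
Total external benefit = ∫₀^{x_m} (6.42 + 1.35x) dx = 6.42×52.2289 + ½×1.35×52.2289² = 2176.6137.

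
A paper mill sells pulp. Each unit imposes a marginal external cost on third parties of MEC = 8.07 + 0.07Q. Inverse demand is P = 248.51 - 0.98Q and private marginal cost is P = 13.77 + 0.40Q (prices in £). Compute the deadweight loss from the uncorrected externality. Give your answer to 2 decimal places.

DWL = £137.62

Market equilibrium (private): 13.77 + 0.40Q = 248.51 - 0.98Q → Q_m = 170.1014.
Social marginal cost = private MC + MEC = 21.84 + 0.47Q.
Set SMC = demand: 21.84 + 0.47Q = 248.51 - 0.98Q → Q* = 156.3241.
The welfare-loss triangle has base |Q_m − Q*| and height MEC(Q_m) (the vertical gap between SMC and demand is zero at Q* and MEC at Q_m).
DWL = ½ × 13.7773 × 19.9771 = 137.6152.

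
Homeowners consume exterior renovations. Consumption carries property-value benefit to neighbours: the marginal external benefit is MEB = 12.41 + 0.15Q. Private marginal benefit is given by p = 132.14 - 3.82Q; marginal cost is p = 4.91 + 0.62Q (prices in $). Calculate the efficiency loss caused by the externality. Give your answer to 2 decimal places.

Market equilibrium (private): 4.91 + 0.62Q = 132.14 - 3.82Q → Q_m = 28.6554.
Social marginal benefit = demand + MEB = 144.55 - 3.67Q.
Set SMB = MC: 144.55 - 3.67Q = 4.91 + 0.62Q → Q* = 32.5501.
The loss is the area between SMB and MC from Q* to Q_m; with linear curves that's a triangle of height MEB(Q_m).
DWL = ½ × 3.8947 × 16.7083 = 32.5369.

DWL = $32.54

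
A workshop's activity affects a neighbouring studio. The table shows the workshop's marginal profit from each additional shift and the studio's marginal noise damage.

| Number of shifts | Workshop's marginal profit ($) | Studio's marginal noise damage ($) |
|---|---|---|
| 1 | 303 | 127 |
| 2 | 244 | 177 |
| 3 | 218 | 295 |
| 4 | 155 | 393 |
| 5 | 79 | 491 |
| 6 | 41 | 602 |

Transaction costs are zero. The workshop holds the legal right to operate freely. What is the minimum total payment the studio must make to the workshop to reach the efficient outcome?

$493

Left alone the workshop would choose level 6 (marginal profit stays positive).
Efficient level: k* = 2 (marginal profit ≥ marginal noise damage through 2).
The studio must at least cover the workshop's forgone profit from cutting 6→2: 218 + 155 + 79 + 41 = 493.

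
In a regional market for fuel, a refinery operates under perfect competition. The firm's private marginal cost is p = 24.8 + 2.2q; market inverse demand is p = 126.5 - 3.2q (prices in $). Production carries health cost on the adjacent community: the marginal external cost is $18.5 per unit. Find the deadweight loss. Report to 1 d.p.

DWL = $31.7

Market equilibrium (private): 24.8 + 2.2q = 126.5 - 3.2q → q_m = 18.8333.
Social marginal cost = private MC + MEC = 43.3 + 2.2q.
Set SMC = demand: 43.3 + 2.2q = 126.5 - 3.2q → q* = 15.4074.
The welfare-loss triangle has base |q_m − q*| and height MEC(q_m) (the vertical gap between SMC and demand is zero at q* and MEC at q_m).
DWL = ½ × 3.4259 × 18.5000 = 31.6896.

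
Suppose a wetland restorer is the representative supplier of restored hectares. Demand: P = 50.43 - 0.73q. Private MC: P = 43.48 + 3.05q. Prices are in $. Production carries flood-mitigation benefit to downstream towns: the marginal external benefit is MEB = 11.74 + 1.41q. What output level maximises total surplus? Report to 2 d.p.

q* = 7.89

Social marginal cost = private MC − MEB = 31.74 + 1.64q.
Set SMC = demand: 31.74 + 1.64q = 50.43 - 0.73q → q* = 7.8861.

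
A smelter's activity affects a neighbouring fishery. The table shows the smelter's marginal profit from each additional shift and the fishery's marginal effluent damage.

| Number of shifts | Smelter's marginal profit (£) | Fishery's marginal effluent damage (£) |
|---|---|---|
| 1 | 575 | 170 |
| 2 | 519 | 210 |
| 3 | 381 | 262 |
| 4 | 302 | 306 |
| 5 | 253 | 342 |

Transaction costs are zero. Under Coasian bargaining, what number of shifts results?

3

Bargaining reaches the level where marginal profit last exceeds marginal effluent damage.
That holds through level 3 (381 ≥ 262) but not at 4 (302 < 306).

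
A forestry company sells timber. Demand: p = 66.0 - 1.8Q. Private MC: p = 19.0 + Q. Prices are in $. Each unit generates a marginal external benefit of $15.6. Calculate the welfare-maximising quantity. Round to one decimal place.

Q* = 22.4

Social marginal cost = private MC − MEB = 3.4 + Q.
Set SMC = demand: 3.4 + Q = 66.0 - 1.8Q → Q* = 22.3571.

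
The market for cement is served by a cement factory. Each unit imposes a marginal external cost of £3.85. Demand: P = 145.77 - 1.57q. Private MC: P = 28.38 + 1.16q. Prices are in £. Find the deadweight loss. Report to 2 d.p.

Market equilibrium (private): 28.38 + 1.16q = 145.77 - 1.57q → q_m = 43.0000.
Social marginal cost = private MC + MEC = 32.23 + 1.16q.
Set SMC = demand: 32.23 + 1.16q = 145.77 - 1.57q → q* = 41.5897.
Between q* and q_m the wedge SMC − demand runs linearly from 0 to MEC(q_m), so the loss is a triangle.
DWL = ½ × 1.4103 × 3.8500 = 2.7148.

DWL = £2.71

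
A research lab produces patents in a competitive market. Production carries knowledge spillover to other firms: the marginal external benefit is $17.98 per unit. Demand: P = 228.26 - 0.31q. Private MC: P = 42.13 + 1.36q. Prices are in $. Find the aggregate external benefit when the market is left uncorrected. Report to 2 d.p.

Market equilibrium (private): 42.13 + 1.36q = 228.26 - 0.31q → q_m = 111.4551.
Total external benefit = MEB × q_m = 17.98 × 111.4551 = 2003.9627.

$2003.96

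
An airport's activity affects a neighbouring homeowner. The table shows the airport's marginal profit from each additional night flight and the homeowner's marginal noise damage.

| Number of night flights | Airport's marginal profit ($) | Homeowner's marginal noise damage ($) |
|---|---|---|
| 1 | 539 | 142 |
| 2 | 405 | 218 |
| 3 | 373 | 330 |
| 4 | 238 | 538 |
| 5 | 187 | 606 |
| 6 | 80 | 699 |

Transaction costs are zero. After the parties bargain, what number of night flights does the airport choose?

Bargaining reaches the level where marginal profit last exceeds marginal noise damage.
That holds through level 3 (373 ≥ 330) but not at 4 (238 < 538).

3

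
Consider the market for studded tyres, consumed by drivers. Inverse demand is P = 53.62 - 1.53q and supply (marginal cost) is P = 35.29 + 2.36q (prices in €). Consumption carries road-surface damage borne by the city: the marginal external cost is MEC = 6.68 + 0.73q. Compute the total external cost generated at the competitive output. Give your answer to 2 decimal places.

Market equilibrium (private): 35.29 + 2.36q = 53.62 - 1.53q → q_m = 4.7121.
Total external cost = ∫₀^{q_m} (6.68 + 0.73q) dq = 6.68×4.7121 + ½×0.73×4.7121² = 39.5812.

€39.58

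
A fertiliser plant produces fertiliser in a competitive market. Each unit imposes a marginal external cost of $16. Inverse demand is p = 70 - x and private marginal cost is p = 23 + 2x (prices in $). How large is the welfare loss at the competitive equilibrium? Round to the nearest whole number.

Market equilibrium (private): 23 + 2x = 70 - x → x_m = 15.6667.
Social marginal cost = private MC + MEC = 39 + 2x.
Set SMC = demand: 39 + 2x = 70 - x → x* = 10.3333.
Between x* and x_m the wedge SMC − demand runs linearly from 0 to MEC(x_m), so the loss is a triangle.
DWL = ½ × 5.3334 × 16.0000 = 42.6672.

DWL = $43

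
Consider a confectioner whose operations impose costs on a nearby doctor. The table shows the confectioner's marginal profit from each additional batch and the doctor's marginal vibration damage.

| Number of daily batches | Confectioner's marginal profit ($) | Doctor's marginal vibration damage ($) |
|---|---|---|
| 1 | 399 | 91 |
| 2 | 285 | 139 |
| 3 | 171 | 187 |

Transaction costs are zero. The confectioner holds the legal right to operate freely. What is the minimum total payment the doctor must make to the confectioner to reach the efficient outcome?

$171

Left alone the confectioner would choose level 3 (marginal profit stays positive).
Efficient level: k* = 2 (marginal profit ≥ marginal vibration damage through 2).
The doctor must at least cover the confectioner's forgone profit from cutting 3→2: 171 = 171.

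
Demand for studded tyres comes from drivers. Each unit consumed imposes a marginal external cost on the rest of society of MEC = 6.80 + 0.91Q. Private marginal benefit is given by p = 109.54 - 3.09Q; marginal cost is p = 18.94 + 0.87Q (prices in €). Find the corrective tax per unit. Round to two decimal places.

Social marginal benefit = demand − MEC = 102.74 - 4.00Q.
Set SMB = MC: 102.74 - 4.00Q = 18.94 + 0.87Q → Q* = 17.2074.
The Pigouvian tax equals MEC at Q*: 6.80 + 0.91×17.2074 = 22.4587.

tax = €22.46 per unit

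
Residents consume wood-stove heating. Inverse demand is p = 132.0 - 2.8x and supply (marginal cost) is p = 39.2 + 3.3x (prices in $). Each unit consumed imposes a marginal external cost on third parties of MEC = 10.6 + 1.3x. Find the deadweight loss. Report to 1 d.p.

DWL = $62.3

Market equilibrium (private): 39.2 + 3.3x = 132.0 - 2.8x → x_m = 15.2131.
Social marginal benefit = demand − MEC = 121.4 - 4.1x.
Set SMB = MC: 121.4 - 4.1x = 39.2 + 3.3x → x* = 11.1081.
Between x* and x_m the wedge MC − SMB runs linearly from 0 to MEC(x_m), so the loss is a triangle.
DWL = ½ × 4.1050 × 30.3770 = 62.3488.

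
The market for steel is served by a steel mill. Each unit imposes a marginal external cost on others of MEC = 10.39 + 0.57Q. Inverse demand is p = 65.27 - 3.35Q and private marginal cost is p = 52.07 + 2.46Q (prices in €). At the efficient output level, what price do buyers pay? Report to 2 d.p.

P = €63.79

Social marginal cost = private MC + MEC = 62.46 + 3.03Q.
Set SMC = demand: 62.46 + 3.03Q = 65.27 - 3.35Q → Q* = 0.4404.
Consumer price on the demand curve at Q*: 65.27 − 3.35×0.4404 = 63.7947.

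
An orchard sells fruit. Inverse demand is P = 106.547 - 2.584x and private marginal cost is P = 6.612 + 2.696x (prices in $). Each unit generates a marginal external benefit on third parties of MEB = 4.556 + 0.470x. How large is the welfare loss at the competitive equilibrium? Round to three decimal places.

Market equilibrium (private): 6.612 + 2.696x = 106.547 - 2.584x → x_m = 18.9271.
Social marginal cost = private MC − MEB = 2.056 + 2.226x.
Set SMC = demand: 2.056 + 2.226x = 106.547 - 2.584x → x* = 21.7237.
Between x* and x_m the wedge demand − SMC runs linearly from 0 to MEB(x_m), so the loss is a triangle.
DWL = ½ × 2.7966 × 13.4517 = 18.8095.

DWL = $18.810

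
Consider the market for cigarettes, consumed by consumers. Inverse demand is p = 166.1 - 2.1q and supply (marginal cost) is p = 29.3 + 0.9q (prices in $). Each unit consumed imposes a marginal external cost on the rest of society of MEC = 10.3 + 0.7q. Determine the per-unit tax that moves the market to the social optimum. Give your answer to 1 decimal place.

tax = $34.2 per unit

Social marginal benefit = demand − MEC = 155.8 - 2.8q.
Set SMB = MC: 155.8 - 2.8q = 29.3 + 0.9q → q* = 34.1892.
The Pigouvian tax equals MEC at q*: 10.3 + 0.7×34.1892 = 34.2324.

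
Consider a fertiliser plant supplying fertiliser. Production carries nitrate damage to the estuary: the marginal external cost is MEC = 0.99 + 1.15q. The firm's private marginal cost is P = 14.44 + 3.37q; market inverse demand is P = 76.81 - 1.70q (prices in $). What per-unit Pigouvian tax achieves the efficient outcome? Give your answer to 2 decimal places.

tax = $12.34 per unit

Social marginal cost = private MC + MEC = 15.43 + 4.52q.
Set SMC = demand: 15.43 + 4.52q = 76.81 - 1.70q → q* = 9.8682.
The Pigouvian tax equals MEC at q*: 0.99 + 1.15×9.8682 = 12.3384.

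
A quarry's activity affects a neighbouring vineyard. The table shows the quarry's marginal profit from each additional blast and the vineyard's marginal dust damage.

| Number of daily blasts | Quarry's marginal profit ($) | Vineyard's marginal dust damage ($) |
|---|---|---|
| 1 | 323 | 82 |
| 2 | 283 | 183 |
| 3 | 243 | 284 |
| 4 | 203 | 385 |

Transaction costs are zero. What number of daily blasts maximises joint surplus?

Bargaining reaches the level where marginal profit last exceeds marginal dust damage.
That holds through level 2 (283 ≥ 183) but not at 3 (243 < 284).

2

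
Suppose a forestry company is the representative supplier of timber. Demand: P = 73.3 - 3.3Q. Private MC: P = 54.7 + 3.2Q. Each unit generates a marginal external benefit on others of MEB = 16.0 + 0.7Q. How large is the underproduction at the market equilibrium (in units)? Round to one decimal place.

Market equilibrium (private): 54.7 + 3.2Q = 73.3 - 3.3Q → Q_m = 2.8615.
Social marginal cost = private MC − MEB = 38.7 + 2.5Q.
Set SMC = demand: 38.7 + 2.5Q = 73.3 - 3.3Q → Q* = 5.9655.
Gap = |2.8615 − 5.9655| = 3.1040.

3.1 units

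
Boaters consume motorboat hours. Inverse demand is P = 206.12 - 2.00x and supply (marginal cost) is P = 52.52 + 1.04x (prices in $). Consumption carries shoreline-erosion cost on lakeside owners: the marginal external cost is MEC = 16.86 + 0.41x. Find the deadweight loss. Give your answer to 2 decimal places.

DWL = $204.63

Market equilibrium (private): 52.52 + 1.04x = 206.12 - 2.00x → x_m = 50.5263.
Social marginal benefit = demand − MEC = 189.26 - 2.41x.
Set SMB = MC: 189.26 - 2.41x = 52.52 + 1.04x → x* = 39.6348.
The loss is the area between SMB and MC from x* to x_m; with linear curves that's a triangle of height MEC(x_m).
DWL = ½ × 10.8915 × 37.5758 = 204.6284.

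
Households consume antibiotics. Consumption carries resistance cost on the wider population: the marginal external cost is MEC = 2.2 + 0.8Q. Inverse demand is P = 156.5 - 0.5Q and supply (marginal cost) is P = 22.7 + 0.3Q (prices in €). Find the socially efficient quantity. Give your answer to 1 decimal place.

Social marginal benefit = demand − MEC = 154.3 - 1.3Q.
Set SMB = MC: 154.3 - 1.3Q = 22.7 + 0.3Q → Q* = 82.2500.

Q* = 82.3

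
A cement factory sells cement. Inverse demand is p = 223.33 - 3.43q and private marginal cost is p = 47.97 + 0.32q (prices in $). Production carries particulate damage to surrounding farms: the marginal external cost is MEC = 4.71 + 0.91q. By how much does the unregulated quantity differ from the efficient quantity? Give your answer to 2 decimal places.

Market equilibrium (private): 47.97 + 0.32q = 223.33 - 3.43q → q_m = 46.7627.
Social marginal cost = private MC + MEC = 52.68 + 1.23q.
Set SMC = demand: 52.68 + 1.23q = 223.33 - 3.43q → q* = 36.6202.
Gap = |46.7627 − 36.6202| = 10.1425.

10.14 units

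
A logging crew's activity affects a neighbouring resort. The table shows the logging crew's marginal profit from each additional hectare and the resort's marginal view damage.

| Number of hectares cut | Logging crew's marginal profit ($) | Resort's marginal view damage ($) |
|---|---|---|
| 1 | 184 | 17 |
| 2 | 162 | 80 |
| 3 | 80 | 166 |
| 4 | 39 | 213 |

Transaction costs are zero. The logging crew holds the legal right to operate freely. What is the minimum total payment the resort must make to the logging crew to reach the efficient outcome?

Left alone the logging crew would choose level 4 (marginal profit stays positive).
Efficient level: k* = 2 (marginal profit ≥ marginal view damage through 2).
The resort must at least cover the logging crew's forgone profit from cutting 4→2: 80 + 39 = 119.

$119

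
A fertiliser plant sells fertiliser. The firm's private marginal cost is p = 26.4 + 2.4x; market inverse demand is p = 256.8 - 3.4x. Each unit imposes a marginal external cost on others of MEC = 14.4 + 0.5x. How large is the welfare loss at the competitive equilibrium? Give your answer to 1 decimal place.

DWL = 93.2

Market equilibrium (private): 26.4 + 2.4x = 256.8 - 3.4x → x_m = 39.7241.
Social marginal cost = private MC + MEC = 40.8 + 2.9x.
Set SMC = demand: 40.8 + 2.9x = 256.8 - 3.4x → x* = 34.2857.
Height of the DWL triangle at x_m is SMC(x_m) − demand(x_m) = MEC(x_m) = 34.2621.
DWL = ½ × 5.4384 × 34.2621 = 93.1655.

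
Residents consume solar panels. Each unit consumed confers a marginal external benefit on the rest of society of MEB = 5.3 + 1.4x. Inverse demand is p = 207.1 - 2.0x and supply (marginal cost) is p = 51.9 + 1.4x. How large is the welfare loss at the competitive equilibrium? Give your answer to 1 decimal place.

Market equilibrium (private): 51.9 + 1.4x = 207.1 - 2.0x → x_m = 45.6471.
Social marginal benefit = demand + MEB = 212.4 - 0.6x.
Set SMB = MC: 212.4 - 0.6x = 51.9 + 1.4x → x* = 80.2500.
The welfare-loss triangle has base |x_m − x*| and height MEB(x_m) (the vertical gap between SMB and MC is zero at x* and MEB at x_m).
DWL = ½ × 34.6029 × 69.2059 = 1197.3624.

DWL = 1197.4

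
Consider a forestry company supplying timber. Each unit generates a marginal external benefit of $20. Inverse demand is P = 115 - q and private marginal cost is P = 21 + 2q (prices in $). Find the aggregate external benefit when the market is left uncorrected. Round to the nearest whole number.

$627

Market equilibrium (private): 21 + 2q = 115 - q → q_m = 31.3333.
Total external benefit = MEB × q_m = 20 × 31.3333 = 626.6660.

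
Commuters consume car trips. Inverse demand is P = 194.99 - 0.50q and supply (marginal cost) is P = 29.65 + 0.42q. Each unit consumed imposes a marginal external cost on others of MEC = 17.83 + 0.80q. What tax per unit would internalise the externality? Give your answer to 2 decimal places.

tax = 86.44 per unit

Social marginal benefit = demand − MEC = 177.16 - 1.30q.
Set SMB = MC: 177.16 - 1.30q = 29.65 + 0.42q → q* = 85.7616.
The Pigouvian tax equals MEC at q*: 17.83 + 0.80×85.7616 = 86.4393.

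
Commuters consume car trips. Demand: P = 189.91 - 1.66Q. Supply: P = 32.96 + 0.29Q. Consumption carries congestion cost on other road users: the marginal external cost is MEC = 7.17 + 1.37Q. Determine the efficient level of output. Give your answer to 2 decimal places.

Q* = 45.11

Social marginal benefit = demand − MEC = 182.74 - 3.03Q.
Set SMB = MC: 182.74 - 3.03Q = 32.96 + 0.29Q → Q* = 45.1145.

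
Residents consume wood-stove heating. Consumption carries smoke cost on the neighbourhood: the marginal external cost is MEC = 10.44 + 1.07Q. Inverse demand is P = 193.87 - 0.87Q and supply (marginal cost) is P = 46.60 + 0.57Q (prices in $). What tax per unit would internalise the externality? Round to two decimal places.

Social marginal benefit = demand − MEC = 183.43 - 1.94Q.
Set SMB = MC: 183.43 - 1.94Q = 46.60 + 0.57Q → Q* = 54.5139.
The Pigouvian tax equals MEC at Q*: 10.44 + 1.07×54.5139 = 68.7699.

tax = $68.77 per unit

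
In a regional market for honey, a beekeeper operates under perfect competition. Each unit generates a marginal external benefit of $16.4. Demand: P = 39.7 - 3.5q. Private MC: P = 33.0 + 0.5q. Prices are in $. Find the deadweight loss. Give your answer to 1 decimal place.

Market equilibrium (private): 33.0 + 0.5q = 39.7 - 3.5q → q_m = 1.6750.
Social marginal cost = private MC − MEB = 16.6 + 0.5q.
Set SMC = demand: 16.6 + 0.5q = 39.7 - 3.5q → q* = 5.7750.
The welfare-loss triangle has base |q_m − q*| and height MEB(q_m) (the vertical gap between SMC and demand is zero at q* and MEB at q_m).
DWL = ½ × 4.1000 × 16.4000 = 33.6200.

DWL = $33.6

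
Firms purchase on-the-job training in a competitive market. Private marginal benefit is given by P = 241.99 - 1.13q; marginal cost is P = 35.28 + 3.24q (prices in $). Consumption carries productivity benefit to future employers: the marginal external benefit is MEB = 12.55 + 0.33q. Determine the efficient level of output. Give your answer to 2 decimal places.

q* = 54.27

Social marginal benefit = demand + MEB = 254.54 - 0.80q.
Set SMB = MC: 254.54 - 0.80q = 35.28 + 3.24q → q* = 54.2723.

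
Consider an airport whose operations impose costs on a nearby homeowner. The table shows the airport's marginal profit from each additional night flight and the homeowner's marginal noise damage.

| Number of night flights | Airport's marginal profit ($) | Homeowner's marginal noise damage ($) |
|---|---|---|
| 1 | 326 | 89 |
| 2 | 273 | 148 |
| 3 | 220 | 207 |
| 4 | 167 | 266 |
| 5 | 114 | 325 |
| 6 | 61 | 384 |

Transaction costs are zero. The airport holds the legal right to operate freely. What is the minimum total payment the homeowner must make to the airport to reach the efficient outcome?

$342

Left alone the airport would choose level 6 (marginal profit stays positive).
Efficient level: k* = 3 (marginal profit ≥ marginal noise damage through 3).
The homeowner must at least cover the airport's forgone profit from cutting 6→3: 167 + 114 + 61 = 342.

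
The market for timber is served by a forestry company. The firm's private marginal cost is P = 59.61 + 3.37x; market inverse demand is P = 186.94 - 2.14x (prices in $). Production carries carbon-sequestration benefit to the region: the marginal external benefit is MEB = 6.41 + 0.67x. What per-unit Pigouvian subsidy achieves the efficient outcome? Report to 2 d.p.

subsidy = $24.92 per unit

Social marginal cost = private MC − MEB = 53.20 + 2.70x.
Set SMC = demand: 53.20 + 2.70x = 186.94 - 2.14x → x* = 27.6322.
The Pigouvian subsidy equals MEB at x*: 6.41 + 0.67×27.6322 = 24.9236.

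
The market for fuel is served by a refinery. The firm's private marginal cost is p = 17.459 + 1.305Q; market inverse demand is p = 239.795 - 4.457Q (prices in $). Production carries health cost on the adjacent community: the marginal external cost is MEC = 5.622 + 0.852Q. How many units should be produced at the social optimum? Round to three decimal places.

Social marginal cost = private MC + MEC = 23.081 + 2.157Q.
Set SMC = demand: 23.081 + 2.157Q = 239.795 - 4.457Q → Q* = 32.7660.

Q* = 32.766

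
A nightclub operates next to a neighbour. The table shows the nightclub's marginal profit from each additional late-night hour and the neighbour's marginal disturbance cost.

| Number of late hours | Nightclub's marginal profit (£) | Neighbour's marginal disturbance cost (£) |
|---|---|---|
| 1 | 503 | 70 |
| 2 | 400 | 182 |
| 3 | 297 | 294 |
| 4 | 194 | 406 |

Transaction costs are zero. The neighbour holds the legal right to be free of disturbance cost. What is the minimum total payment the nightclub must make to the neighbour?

Efficient level: marginal profit ≥ marginal disturbance cost through level 3, so k* = 3.
With the neighbour holding the right, the nightclub must at least compensate total damage at k*: 70 + 182 + 294 = 546.

£546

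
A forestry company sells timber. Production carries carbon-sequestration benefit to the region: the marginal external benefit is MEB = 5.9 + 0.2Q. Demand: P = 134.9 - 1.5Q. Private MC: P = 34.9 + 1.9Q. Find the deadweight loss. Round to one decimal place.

DWL = 21.7

Market equilibrium (private): 34.9 + 1.9Q = 134.9 - 1.5Q → Q_m = 29.4118.
Social marginal cost = private MC − MEB = 29.0 + 1.7Q.
Set SMC = demand: 29.0 + 1.7Q = 134.9 - 1.5Q → Q* = 33.0938.
Height of the DWL triangle at Q_m is demand(Q_m) − SMC(Q_m) = MEB(Q_m) = 11.7824.
DWL = ½ × 3.6820 × 11.7824 = 21.6914.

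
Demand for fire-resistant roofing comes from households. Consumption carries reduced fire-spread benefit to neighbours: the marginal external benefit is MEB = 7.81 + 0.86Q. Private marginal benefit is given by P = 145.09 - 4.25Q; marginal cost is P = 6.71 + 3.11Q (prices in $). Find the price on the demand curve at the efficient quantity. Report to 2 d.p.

Social marginal benefit = demand + MEB = 152.90 - 3.39Q.
Set SMB = MC: 152.90 - 3.39Q = 6.71 + 3.11Q → Q* = 22.4908.
Consumer price on the demand curve at Q*: 145.09 − 4.25×22.4908 = 49.5041.

P = $49.50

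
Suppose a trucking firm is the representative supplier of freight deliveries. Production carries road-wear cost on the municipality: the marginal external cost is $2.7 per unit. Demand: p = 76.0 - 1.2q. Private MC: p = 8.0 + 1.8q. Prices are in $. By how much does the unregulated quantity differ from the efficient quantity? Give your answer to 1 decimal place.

Market equilibrium (private): 8.0 + 1.8q = 76.0 - 1.2q → q_m = 22.6667.
Social marginal cost = private MC + MEC = 10.7 + 1.8q.
Set SMC = demand: 10.7 + 1.8q = 76.0 - 1.2q → q* = 21.7667.
Gap = |22.6667 − 21.7667| = 0.9000.

0.9 units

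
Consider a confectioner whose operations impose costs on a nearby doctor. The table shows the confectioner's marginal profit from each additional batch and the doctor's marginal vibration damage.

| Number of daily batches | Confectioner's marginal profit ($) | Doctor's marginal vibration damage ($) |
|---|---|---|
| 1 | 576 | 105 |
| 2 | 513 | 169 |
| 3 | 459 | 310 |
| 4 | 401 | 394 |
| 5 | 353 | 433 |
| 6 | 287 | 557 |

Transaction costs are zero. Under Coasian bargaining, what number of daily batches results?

Bargaining reaches the level where marginal profit last exceeds marginal vibration damage.
That holds through level 4 (401 ≥ 394) but not at 5 (353 < 433).

4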